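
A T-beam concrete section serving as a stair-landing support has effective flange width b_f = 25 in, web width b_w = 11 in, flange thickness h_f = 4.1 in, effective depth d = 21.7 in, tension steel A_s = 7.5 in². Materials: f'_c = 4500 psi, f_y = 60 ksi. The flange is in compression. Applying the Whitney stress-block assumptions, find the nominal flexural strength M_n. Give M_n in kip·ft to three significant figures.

Tension: T = A_s f_y = 7.5 × 60 = 450 kips.
Try a within the flange: a = T/(0.85 f'_c b_f) = 450/(0.85 × 4.5 × 25) = 4.706 in.
a = 4.706 > h_f = 4.1 in: the block extends into the web. Split into flange-overhang and web parts.
C_f = 0.85 f'_c (b_f − b_w) h_f = 0.85 × 4.5 × (25 − 11) × 4.1 = 219.6 kips.
Remaining web compression depth: a_w = (T − C_f)/(0.85 f'_c b_w) = (450 − 219.6)/(0.85 × 4.5 × 11) = 5.476 in.
M_n = C_f(d − h_f/2) + (T − C_f)(d − a_w/2) = 219.6 × (21.7 − 2.05) + 230.4 × (21.7 − 2.738) = 4315.1 + 4368.8 = 8683.9 kip·in.
M_n = 8683.9/12 = 723.66 kip·ft.

M_n ≈ 724 kip·ft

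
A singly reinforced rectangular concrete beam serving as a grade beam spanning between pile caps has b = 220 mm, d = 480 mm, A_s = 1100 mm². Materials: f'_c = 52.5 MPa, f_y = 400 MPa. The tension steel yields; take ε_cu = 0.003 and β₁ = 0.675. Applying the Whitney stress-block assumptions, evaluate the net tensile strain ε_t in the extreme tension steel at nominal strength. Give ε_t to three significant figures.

a = A_s f_y/(0.85 f'_c b) = 44.82 mm.
β₁ = 0.675, so c = a/β₁ = 44.82/0.675 = 66.40 mm.
From the linear strain diagram with ε_cu = 0.003: ε_t = 0.003 (d − c)/c = 0.003 × (480 − 66.40)/66.40 = 0.0187.
Since ε_t ≥ 0.005, the section is tension-controlled.

ε_t ≈ 0.0187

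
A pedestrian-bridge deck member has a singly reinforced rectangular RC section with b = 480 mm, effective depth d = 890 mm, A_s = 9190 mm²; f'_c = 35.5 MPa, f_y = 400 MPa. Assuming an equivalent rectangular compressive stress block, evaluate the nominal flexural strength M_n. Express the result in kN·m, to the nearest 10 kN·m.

T = A_s f_y = 9190 × 400 = 3676000 N = 3676 kN.
From C = T: a = T/(0.85 f'_c b) = 3676000/(0.85 × 35.5 × 480) = 253.80 mm.
M_n = T(d − a/2) = 3676 kN × (890 − 126.9) mm = 2805.16 kN·m.

M_n ≈ 2810 kN·m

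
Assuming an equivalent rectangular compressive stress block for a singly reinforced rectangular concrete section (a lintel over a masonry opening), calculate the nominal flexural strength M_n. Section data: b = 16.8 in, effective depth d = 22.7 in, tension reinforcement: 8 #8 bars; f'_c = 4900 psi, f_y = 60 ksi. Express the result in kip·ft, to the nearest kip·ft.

A_s = 8 × 0.79 = 6.32 in².
T = A_s f_y = 6.32 × 60 = 379.2 kips.
a = T/(0.85 f'_c b) = 379.2/(0.85 × 4.9 × 16.8) = 5.419 in.
M_n = T(d − a/2) = 379.2 × (22.7 − 2.7095) = 7580.4 kip·in = 7580.4/12 = 631.70 kip·ft.

M_n ≈ 632 kip·ft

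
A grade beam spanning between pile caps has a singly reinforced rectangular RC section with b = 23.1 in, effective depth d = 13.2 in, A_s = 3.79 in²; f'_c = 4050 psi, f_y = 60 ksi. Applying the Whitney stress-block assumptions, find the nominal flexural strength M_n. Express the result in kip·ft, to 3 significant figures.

M_n ≈ 223 kip·ft

T = A_s f_y = 3.79 × 60 = 227.4 kips.
a = T/(0.85 f'_c b) = 227.4/(0.85 × 4.05 × 23.1) = 2.860 in.
M_n = T(d − a/2) = 227.4 × (13.2 − 1.43) = 2676.5 kip·in = 2676.5/12 = 223.04 kip·ft.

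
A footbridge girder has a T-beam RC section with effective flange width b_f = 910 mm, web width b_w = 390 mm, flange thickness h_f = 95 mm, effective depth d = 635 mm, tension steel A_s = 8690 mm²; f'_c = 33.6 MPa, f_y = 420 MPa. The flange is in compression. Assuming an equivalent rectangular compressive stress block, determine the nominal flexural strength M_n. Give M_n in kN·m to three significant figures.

M_n ≈ 2030 kN·m

Tension: T = A_s f_y = 8690 × 420 = 3649800 N.
Try a within the flange: a = T/(0.85 f'_c b_f) = 3649800/(0.85 × 33.6 × 910) = 140.43 mm.
a = 140.43 > h_f = 95 mm: the block extends into the web. Split into flange-overhang and web parts.
C_f = 0.85 f'_c (b_f − b_w) h_f = 0.85 × 33.6 × (910 − 390) × 95 = 1410864 N.
Remaining web compression depth: a_w = (T − C_f)/(0.85 f'_c b_w) = (3649800 − 1410864)/(0.85 × 33.6 × 390) = 201.01 mm.
M_n = C_f(d − h_f/2) + (T − C_f)(d − a_w/2) = 1410864 × (635 − 47.5) + 2238936 × (635 − 100.505) = 828.88 + 1196.70 = 2025.58 × 10⁶ N·mm.
M_n = 2025.58 kN·m.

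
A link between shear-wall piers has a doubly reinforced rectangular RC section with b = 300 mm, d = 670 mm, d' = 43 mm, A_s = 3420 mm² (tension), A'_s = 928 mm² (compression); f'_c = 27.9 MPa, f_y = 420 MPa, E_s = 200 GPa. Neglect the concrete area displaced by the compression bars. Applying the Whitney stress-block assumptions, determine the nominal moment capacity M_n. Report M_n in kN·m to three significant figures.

M_n ≈ 869 kN·m

Assume both tension and compression steel yield.
Net tension couple steel: A_s − A'_s = 2492 mm².
a = (A_s − A'_s) f_y / (0.85 f'_c b) = 1046640/(0.85 × 27.9 × 300) = 147.11 mm.
c = a/β₁ = 147.11/0.85 = 173.07 mm; ε'_s = 0.003(c − d')/c = 0.0023 ≥ f_y/E_s = 0.0021, so compression steel does yield.
M_n = (A_s − A'_s) f_y (d − a/2) + A'_s f_y (d − d') = [1046640 × (670 − 73.555) + 389760 × (670 − 43)] × 10⁻⁶ = 624.26 + 244.38 = 868.64 kN·m.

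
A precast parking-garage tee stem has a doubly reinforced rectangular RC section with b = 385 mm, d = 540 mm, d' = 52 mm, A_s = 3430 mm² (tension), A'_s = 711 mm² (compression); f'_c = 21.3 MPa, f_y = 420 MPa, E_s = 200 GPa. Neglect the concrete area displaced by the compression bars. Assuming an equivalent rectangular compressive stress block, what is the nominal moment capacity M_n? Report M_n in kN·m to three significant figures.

M_n ≈ 669 kN·m

Assume both tension and compression steel yield.
Net tension couple steel: A_s − A'_s = 2719 mm².
a = (A_s − A'_s) f_y / (0.85 f'_c b) = 1141980/(0.85 × 21.3 × 385) = 163.83 mm.
c = a/β₁ = 163.83/0.85 = 192.74 mm; ε'_s = 0.003(c − d')/c = 0.0022 ≥ f_y/E_s = 0.0021, so compression steel does yield.
M_n = (A_s − A'_s) f_y (d − a/2) + A'_s f_y (d − d') = [1141980 × (540 − 81.915) + 298620 × (540 − 52)] × 10⁻⁶ = 523.12 + 145.73 = 668.85 kN·m.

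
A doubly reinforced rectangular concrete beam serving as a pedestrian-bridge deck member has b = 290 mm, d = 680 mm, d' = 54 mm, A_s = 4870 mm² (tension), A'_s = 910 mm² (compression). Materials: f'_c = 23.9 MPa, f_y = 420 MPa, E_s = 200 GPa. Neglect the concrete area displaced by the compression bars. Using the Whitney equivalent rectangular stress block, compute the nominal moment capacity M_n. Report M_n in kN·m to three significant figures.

Assume both tension and compression steel yield.
Net tension couple steel: A_s − A'_s = 3960 mm².
a = (A_s − A'_s) f_y / (0.85 f'_c b) = 1663200/(0.85 × 23.9 × 290) = 282.31 mm.
c = a/β₁ = 282.31/0.85 = 332.13 mm; ε'_s = 0.003(c − d')/c = 0.0025 ≥ f_y/E_s = 0.0021, so compression steel does yield.
M_n = (A_s − A'_s) f_y (d − a/2) + A'_s f_y (d − d') = [1663200 × (680 − 141.155) + 382200 × (680 − 54)] × 10⁻⁶ = 896.21 + 239.26 = 1135.47 kN·m.

M_n ≈ 1140 kN·m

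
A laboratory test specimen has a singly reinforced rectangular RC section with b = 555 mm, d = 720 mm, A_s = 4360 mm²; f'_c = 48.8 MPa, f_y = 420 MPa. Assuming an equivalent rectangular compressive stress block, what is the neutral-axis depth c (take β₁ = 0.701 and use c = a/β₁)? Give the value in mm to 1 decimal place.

T = A_s f_y = 4360 × 420 = 1831200 N = 1831.2 kN.
Setting C = 0.85 f'_c a b equal to T: a = 1831200/(0.85 × 48.8 × 555) = 79.543 mm.
With β₁ = 0.701, c = a/β₁ = 79.543/0.701 = 113.5 mm.

c ≈ 113.5 mm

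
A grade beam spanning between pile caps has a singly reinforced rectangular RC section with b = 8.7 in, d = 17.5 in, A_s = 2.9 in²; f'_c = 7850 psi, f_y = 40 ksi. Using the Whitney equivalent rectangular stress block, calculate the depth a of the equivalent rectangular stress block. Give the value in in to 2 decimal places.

T = A_s f_y = 2.9 × 40 = 116 kips.
a = T/(0.85 f'_c b) = 116/(0.85 × 7.85 × 8.7) = 2.00 in.

a ≈ 2.00 in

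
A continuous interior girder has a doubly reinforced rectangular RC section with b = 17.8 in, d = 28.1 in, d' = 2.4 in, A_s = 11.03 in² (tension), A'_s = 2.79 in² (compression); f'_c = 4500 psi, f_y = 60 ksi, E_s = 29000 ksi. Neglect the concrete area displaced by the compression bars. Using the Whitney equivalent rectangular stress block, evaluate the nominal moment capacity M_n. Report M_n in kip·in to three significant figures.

M_n ≈ 16400 kip·in

Assume both steels yield.
a = (A_s − A'_s) f_y/(0.85 f'_c b) = (11.03 − 2.79) × 60/(0.85 × 4.5 × 17.8) = 7.262 in.
c = a/β₁ = 7.262/0.825 = 8.802 in; ε'_s = 0.003(c − d')/c = 0.0022 ≥ ε_y = 0.0021, so the compression steel yields.
M_n = (A_s − A'_s) f_y (d − a/2) + A'_s f_y (d − d') = 494.4 × (28.1 − 3.631) + 167.4 × (28.1 − 2.4) = 12097.5 + 4302.2 = 16399.7 kip·in.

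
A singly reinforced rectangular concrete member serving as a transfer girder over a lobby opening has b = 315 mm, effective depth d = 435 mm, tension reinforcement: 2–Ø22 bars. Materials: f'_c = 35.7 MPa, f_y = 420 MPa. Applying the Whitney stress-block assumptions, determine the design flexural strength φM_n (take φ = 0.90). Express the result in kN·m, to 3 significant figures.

φM_n ≈ 120 kN·m

A_s = 2 × 380 = 760 mm².
T = A_s f_y = 760 × 420 = 319200 N = 319.2 kN.
From C = T: a = T/(0.85 f'_c b) = 319200/(0.85 × 35.7 × 315) = 33.39 mm.
M_n = T(d − a/2) = 319.2 kN × (435 − 16.695) mm = 133.52 kN·m.
φM_n = 0.90 × 133.52 = 120.17 kN·m.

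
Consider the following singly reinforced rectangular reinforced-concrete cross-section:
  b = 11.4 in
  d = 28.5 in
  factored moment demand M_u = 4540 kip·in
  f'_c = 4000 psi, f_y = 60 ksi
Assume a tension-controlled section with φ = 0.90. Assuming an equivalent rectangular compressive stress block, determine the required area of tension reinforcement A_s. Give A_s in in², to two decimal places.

M_n = M_u/φ = 4540/0.90 = 5044.44 kip·in.
From M_n = 0.85 f'_c a b (d − a/2):
a = d − √(d² − 2M_n/(0.85 f'_c b)) = 28.5 − √(28.5² − 2 × 5044.44/(0.85 × 4 × 11.4)) = 5.006 in.
A_s = 0.85 f'_c a b / f_y = 0.85 × 4 × 5.006 × 11.4 / 60 = 3.234 in².

A_s ≈ 3.23 in²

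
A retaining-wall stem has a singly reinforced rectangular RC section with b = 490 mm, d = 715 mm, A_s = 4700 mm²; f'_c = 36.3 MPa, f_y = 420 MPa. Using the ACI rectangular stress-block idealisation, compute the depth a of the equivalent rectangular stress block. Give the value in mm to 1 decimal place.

a ≈ 130.6 mm

T = A_s f_y = 4700 × 420 = 1974000 N = 1974 kN.
Setting C = 0.85 f'_c a b equal to T: a = 1974000/(0.85 × 36.3 × 490) = 130.6 mm.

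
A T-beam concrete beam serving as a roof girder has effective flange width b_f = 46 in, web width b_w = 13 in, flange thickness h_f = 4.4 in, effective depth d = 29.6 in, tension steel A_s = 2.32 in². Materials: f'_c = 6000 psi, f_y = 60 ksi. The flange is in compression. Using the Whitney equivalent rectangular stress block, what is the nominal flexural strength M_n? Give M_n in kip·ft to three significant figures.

Tension: T = A_s f_y = 2.32 × 60 = 139.2 kips.
Try a within the flange: a = T/(0.85 f'_c b_f) = 139.2/(0.85 × 6 × 46) = 0.593 in.
Since a = 0.593 ≤ h_f = 4.4 in, the stress block lies entirely in the flange; analyse as a rectangular beam of width b_f.
M_n = T(d − a/2) = 139.2 × (29.6 − 0.2965) = 4079.0 kip·in.
M_n = 4079.0/12 = 339.92 kip·ft.

M_n ≈ 340 kip·ft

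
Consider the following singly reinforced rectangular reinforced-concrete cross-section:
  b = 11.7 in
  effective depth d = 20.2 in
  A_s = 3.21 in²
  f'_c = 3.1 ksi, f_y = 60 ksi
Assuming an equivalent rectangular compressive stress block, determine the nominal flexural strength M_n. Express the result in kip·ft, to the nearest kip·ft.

T = A_s f_y = 3.21 × 60 = 192.6 kips.
a = T/(0.85 f'_c b) = 192.6/(0.85 × 3.1 × 11.7) = 6.247 in.
M_n = T(d − a/2) = 192.6 × (20.2 − 3.1235) = 3288.9 kip·in = 3288.9/12 = 274.08 kip·ft.

M_n ≈ 274 kip·ft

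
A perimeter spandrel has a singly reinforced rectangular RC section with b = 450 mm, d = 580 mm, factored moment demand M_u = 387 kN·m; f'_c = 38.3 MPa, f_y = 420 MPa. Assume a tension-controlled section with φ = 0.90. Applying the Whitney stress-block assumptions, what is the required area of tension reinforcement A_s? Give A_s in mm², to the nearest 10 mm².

A_s ≈ 1850 mm²

M_n = M_u/φ = 387/0.90 = 430 kN·m.
With M_n = 0.85 f'_c a b (d − a/2), solve the quadratic for a:
a = d − √(d² − 2M_n/(0.85 f'_c b)) = 580 − √(580² − 2 × 430×10⁶/(0.85 × 38.3 × 450)) = 53.03 mm.
A_s = 0.85 f'_c a b / f_y = 0.85 × 38.3 × 53.03 × 450 / 420 = 1849.7 mm².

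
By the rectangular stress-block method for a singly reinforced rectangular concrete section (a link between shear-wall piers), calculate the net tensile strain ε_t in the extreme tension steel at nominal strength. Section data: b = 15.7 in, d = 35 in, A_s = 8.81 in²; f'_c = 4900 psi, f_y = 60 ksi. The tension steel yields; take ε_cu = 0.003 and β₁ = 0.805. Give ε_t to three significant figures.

ε_t ≈ 0.00746

a = A_s f_y/(0.85 f'_c b) = 8.084 in.
β₁ = 0.805, so c = a/β₁ = 8.084/0.805 = 10.042 in.
From the linear strain diagram with ε_cu = 0.003: ε_t = 0.003 (d − c)/c = 0.003 × (35 − 10.042)/10.042 = 0.00746.
Since ε_t ≥ 0.005, the section is tension-controlled.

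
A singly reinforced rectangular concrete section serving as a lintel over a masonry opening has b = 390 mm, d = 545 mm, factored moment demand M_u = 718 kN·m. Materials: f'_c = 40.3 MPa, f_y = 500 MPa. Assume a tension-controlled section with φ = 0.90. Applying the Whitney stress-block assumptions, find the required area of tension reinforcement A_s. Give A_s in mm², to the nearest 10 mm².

M_n = M_u/φ = 718/0.90 = 797.778 kN·m.
With M_n = 0.85 f'_c a b (d − a/2), solve the quadratic for a:
a = d − √(d² − 2M_n/(0.85 f'_c b)) = 545 − √(545² − 2 × 797.778×10⁶/(0.85 × 40.3 × 390)) = 123.58 mm.
A_s = 0.85 f'_c a b / f_y = 0.85 × 40.3 × 123.58 × 390 / 500 = 3301.9 mm².

A_s ≈ 3300 mm²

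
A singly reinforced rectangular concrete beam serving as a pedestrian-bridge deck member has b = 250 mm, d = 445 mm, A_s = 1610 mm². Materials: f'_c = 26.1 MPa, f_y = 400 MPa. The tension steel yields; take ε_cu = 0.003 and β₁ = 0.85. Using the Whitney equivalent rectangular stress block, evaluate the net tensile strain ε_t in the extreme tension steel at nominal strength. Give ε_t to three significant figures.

a = A_s f_y/(0.85 f'_c b) = 116.11 mm.
β₁ = 0.85, so c = a/β₁ = 116.11/0.85 = 136.60 mm.
From the linear strain diagram with ε_cu = 0.003: ε_t = 0.003 (d − c)/c = 0.003 × (445 − 136.60)/136.60 = 0.00677.
Since ε_t ≥ 0.005, the section is tension-controlled.

ε_t ≈ 0.00677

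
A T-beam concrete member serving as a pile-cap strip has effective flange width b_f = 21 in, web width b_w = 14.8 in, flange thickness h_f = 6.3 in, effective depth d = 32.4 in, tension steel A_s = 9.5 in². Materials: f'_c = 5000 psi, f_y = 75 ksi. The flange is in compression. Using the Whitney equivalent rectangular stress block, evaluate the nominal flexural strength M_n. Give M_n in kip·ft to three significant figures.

Tension: T = A_s f_y = 9.5 × 75 = 712.5 kips.
Try a within the flange: a = T/(0.85 f'_c b_f) = 712.5/(0.85 × 5 × 21) = 7.983 in.
a = 7.983 > h_f = 6.3 in: the block extends into the web. Split into flange-overhang and web parts.
C_f = 0.85 f'_c (b_f − b_w) h_f = 0.85 × 5 × (21 − 14.8) × 6.3 = 166.0 kips.
Remaining web compression depth: a_w = (T − C_f)/(0.85 f'_c b_w) = (712.5 − 166.0)/(0.85 × 5 × 14.8) = 8.688 in.
M_n = C_f(d − h_f/2) + (T − C_f)(d − a_w/2) = 166.0 × (32.4 − 3.15) + 546.5 × (32.4 − 4.344) = 4855.5 + 15332.6 = 20188.1 kip·in.
M_n = 20188.1/12 = 1682.34 kip·ft.

M_n ≈ 1680 kip·ft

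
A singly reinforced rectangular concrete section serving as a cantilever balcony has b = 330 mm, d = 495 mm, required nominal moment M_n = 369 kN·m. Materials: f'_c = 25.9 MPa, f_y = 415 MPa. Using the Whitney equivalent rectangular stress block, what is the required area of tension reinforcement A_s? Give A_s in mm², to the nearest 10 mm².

With M_n = 0.85 f'_c a b (d − a/2), solve the quadratic for a:
a = d − √(d² − 2M_n/(0.85 f'_c b)) = 495 − √(495² − 2 × 369×10⁶/(0.85 × 25.9 × 330)) = 116.26 mm.
A_s = 0.85 f'_c a b / f_y = 0.85 × 25.9 × 116.26 × 330 / 415 = 2035.2 mm².

A_s ≈ 2040 mm²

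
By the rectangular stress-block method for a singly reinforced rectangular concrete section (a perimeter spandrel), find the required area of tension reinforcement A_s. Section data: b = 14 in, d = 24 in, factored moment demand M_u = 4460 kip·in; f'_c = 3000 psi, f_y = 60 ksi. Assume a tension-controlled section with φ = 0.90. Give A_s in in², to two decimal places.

A_s ≈ 4.00 in²

M_n = M_u/φ = 4460/0.90 = 4955.56 kip·in.
From M_n = 0.85 f'_c a b (d − a/2):
a = d − √(d² − 2M_n/(0.85 f'_c b)) = 24 − √(24² − 2 × 4955.56/(0.85 × 3 × 14)) = 6.726 in.
A_s = 0.85 f'_c a b / f_y = 0.85 × 3 × 6.726 × 14 / 60 = 4.002 in².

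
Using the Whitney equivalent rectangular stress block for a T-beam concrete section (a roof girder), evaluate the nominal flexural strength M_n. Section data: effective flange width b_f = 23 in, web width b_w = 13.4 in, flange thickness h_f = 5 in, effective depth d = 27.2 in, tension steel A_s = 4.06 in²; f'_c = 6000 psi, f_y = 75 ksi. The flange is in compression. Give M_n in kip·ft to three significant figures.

Tension: T = A_s f_y = 4.06 × 75 = 304.5 kips.
Try a within the flange: a = T/(0.85 f'_c b_f) = 304.5/(0.85 × 6 × 23) = 2.596 in.
Since a = 2.596 ≤ h_f = 5 in, the stress block lies entirely in the flange; analyse as a rectangular beam of width b_f.
M_n = T(d − a/2) = 304.5 × (27.2 − 1.298) = 7887.2 kip·in.
M_n = 7887.2/12 = 657.27 kip·ft.

M_n ≈ 657 kip·ft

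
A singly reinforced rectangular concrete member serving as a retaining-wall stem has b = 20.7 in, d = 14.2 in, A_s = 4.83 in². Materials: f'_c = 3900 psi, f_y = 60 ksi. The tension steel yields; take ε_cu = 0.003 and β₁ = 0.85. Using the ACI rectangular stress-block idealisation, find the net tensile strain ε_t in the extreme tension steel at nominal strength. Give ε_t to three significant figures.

a = A_s f_y/(0.85 f'_c b) = 4.223 in.
β₁ = 0.85, so c = a/β₁ = 4.223/0.85 = 4.968 in.
From the linear strain diagram with ε_cu = 0.003: ε_t = 0.003 (d − c)/c = 0.003 × (14.2 − 4.968)/4.968 = 0.00557.
Since ε_t ≥ 0.005, the section is tension-controlled.

ε_t ≈ 0.00557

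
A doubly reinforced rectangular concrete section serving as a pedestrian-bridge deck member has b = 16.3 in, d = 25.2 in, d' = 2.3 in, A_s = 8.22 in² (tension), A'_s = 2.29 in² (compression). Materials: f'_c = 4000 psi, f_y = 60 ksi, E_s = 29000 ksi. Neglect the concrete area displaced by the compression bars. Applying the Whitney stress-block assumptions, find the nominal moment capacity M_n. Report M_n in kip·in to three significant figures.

Assume both steels yield.
a = (A_s − A'_s) f_y/(0.85 f'_c b) = (8.22 − 2.29) × 60/(0.85 × 4 × 16.3) = 6.420 in.
c = a/β₁ = 6.420/0.85 = 7.553 in; ε'_s = 0.003(c − d')/c = 0.0021 ≥ ε_y = 0.0021, so the compression steel yields.
M_n = (A_s − A'_s) f_y (d − a/2) + A'_s f_y (d − d') = 355.8 × (25.2 − 3.21) + 137.4 × (25.2 − 2.3) = 7824.0 + 3146.5 = 10970.5 kip·in.

M_n ≈ 11000 kip·in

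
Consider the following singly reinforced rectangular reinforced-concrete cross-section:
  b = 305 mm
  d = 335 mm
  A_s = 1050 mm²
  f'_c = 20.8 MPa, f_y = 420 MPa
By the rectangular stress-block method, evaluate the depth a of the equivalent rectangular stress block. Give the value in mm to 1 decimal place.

a ≈ 81.8 mm

T = A_s f_y = 1050 × 420 = 441000 N = 441 kN.
Setting C = 0.85 f'_c a b equal to T: a = 441000/(0.85 × 20.8 × 305) = 81.8 mm.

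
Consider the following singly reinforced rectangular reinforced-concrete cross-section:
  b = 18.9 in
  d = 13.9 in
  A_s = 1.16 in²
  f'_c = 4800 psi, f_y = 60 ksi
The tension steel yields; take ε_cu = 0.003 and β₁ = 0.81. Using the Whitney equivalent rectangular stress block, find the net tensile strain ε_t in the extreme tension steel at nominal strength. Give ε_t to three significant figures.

ε_t ≈ 0.0344

a = A_s f_y/(0.85 f'_c b) = 0.903 in.
β₁ = 0.81, so c = a/β₁ = 0.903/0.81 = 1.115 in.
From the linear strain diagram with ε_cu = 0.003: ε_t = 0.003 (d − c)/c = 0.003 × (13.9 − 1.115)/1.115 = 0.0344.
Since ε_t ≥ 0.005, the section is tension-controlled.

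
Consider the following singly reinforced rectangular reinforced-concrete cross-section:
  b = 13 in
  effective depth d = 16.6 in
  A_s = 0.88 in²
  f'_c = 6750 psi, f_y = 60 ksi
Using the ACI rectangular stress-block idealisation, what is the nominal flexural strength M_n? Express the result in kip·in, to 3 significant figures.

T = A_s f_y = 0.88 × 60 = 52.8 kips.
a = T/(0.85 f'_c b) = 52.8/(0.85 × 6.75 × 13) = 0.708 in.
M_n = T(d − a/2) = 52.8 × (16.6 − 0.354) = 857.8 kip·in.

M_n ≈ 858 kip·in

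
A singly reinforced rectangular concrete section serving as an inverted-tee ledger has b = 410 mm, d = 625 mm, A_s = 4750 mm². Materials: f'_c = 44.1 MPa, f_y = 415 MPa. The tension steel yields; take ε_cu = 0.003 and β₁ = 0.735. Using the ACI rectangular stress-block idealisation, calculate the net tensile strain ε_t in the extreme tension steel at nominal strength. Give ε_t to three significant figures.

a = A_s f_y/(0.85 f'_c b) = 128.26 mm.
β₁ = 0.735, so c = a/β₁ = 128.26/0.735 = 174.50 mm.
From the linear strain diagram with ε_cu = 0.003: ε_t = 0.003 (d − c)/c = 0.003 × (625 − 174.50)/174.50 = 0.00774.
Since ε_t ≥ 0.005, the section is tension-controlled.

ε_t ≈ 0.00774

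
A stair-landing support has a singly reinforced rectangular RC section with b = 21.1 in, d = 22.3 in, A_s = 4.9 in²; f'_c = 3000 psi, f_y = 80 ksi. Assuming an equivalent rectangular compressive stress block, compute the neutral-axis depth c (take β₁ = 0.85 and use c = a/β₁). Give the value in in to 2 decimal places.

c ≈ 8.57 in

T = A_s f_y = 4.9 × 80 = 392 kips.
a = T/(0.85 f'_c b) = 392/(0.85 × 3 × 21.1) = 7.2856 in.
With β₁ = 0.85, c = a/β₁ = 7.2856/0.85 = 8.57 in.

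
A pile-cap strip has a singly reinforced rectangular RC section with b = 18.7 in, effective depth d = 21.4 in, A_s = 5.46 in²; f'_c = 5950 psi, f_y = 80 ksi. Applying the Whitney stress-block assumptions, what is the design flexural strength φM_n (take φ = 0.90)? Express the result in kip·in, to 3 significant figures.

φM_n ≈ 7500 kip·in

T = A_s f_y = 5.46 × 80 = 436.8 kips.
a = T/(0.85 f'_c b) = 436.8/(0.85 × 5.95 × 18.7) = 4.619 in.
M_n = T(d − a/2) = 436.8 × (21.4 − 2.3095) = 8338.7 kip·in.
φM_n = 0.90 × 8338.7 = 7504.8 kip·in.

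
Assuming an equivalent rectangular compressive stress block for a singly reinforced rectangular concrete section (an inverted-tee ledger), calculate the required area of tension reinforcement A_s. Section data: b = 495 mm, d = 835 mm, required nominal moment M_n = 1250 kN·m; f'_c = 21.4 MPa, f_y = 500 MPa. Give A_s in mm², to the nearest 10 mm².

A_s ≈ 3370 mm²

With M_n = 0.85 f'_c a b (d − a/2), solve the quadratic for a:
a = d − √(d² − 2M_n/(0.85 f'_c b)) = 835 − √(835² − 2 × 1250×10⁶/(0.85 × 21.4 × 495)) = 187.26 mm.
A_s = 0.85 f'_c a b / f_y = 0.85 × 21.4 × 187.26 × 495 / 500 = 3372.2 mm².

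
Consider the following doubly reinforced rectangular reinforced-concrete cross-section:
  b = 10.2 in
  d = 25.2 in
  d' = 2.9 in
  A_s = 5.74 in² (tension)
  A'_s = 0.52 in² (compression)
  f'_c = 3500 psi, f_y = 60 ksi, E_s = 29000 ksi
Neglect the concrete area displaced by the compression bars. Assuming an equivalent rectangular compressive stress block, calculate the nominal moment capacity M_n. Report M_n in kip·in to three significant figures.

Assume both steels yield.
a = (A_s − A'_s) f_y/(0.85 f'_c b) = (5.74 − 0.52) × 60/(0.85 × 3.5 × 10.2) = 10.321 in.
c = a/β₁ = 10.321/0.85 = 12.142 in; ε'_s = 0.003(c − d')/c = 0.0023 ≥ ε_y = 0.0021, so the compression steel yields.
M_n = (A_s − A'_s) f_y (d − a/2) + A'_s f_y (d − d') = 313.2 × (25.2 − 5.1605) + 31.2 × (25.2 − 2.9) = 6276.4 + 695.8 = 6972.2 kip·in.

M_n ≈ 6970 kip·in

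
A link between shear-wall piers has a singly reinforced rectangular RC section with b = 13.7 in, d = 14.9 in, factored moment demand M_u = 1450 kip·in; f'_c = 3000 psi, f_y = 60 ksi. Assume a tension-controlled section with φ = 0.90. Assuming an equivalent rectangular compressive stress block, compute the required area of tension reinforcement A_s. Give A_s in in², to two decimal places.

A_s ≈ 2.04 in²

M_n = M_u/φ = 1450/0.90 = 1611.11 kip·in.
From M_n = 0.85 f'_c a b (d − a/2):
a = d − √(d² − 2M_n/(0.85 f'_c b)) = 14.9 − √(14.9² − 2 × 1611.11/(0.85 × 3 × 13.7)) = 3.508 in.
A_s = 0.85 f'_c a b / f_y = 0.85 × 3 × 3.508 × 13.7 / 60 = 2.043 in².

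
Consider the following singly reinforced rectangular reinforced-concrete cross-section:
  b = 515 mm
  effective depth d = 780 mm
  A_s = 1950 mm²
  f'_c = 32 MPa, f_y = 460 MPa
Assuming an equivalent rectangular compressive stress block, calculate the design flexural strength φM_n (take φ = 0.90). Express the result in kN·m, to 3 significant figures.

φM_n ≈ 604 kN·m

T = A_s f_y = 1950 × 460 = 897000 N = 897 kN.
From C = T: a = T/(0.85 f'_c b) = 897000/(0.85 × 32 × 515) = 64.03 mm.
M_n = T(d − a/2) = 897 kN × (780 − 32.015) mm = 670.94 kN·m.
φM_n = 0.90 × 670.94 = 603.85 kN·m.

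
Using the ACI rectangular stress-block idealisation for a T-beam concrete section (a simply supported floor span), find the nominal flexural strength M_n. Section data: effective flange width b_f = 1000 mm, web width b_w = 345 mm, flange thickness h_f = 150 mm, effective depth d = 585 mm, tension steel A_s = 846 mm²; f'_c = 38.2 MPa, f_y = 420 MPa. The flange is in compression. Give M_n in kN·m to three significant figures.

M_n ≈ 206 kN·m

Tension: T = A_s f_y = 846 × 420 = 355320 N.
Try a within the flange: a = T/(0.85 f'_c b_f) = 355320/(0.85 × 38.2 × 1000) = 10.94 mm.
Since a = 10.94 ≤ h_f = 150 mm, the stress block lies entirely in the flange; analyse as a rectangular beam of width b_f.
M_n = T(d − a/2) = 355320 × (585 − 5.47) = 205.92 × 10⁶ N·mm.
M_n = 205.92 kN·m.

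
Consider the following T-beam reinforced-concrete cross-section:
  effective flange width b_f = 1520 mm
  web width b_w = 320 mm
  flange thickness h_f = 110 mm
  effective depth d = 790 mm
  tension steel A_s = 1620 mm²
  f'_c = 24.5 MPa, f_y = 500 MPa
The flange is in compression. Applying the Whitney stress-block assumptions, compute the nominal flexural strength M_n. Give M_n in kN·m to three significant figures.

Tension: T = A_s f_y = 1620 × 500 = 810000 N.
Try a within the flange: a = T/(0.85 f'_c b_f) = 810000/(0.85 × 24.5 × 1520) = 25.59 mm.
Since a = 25.59 ≤ h_f = 110 mm, the stress block lies entirely in the flange; analyse as a rectangular beam of width b_f.
M_n = T(d − a/2) = 810000 × (790 − 12.795) = 629.54 × 10⁶ N·mm.
M_n = 629.54 kN·m.

M_n ≈ 630 kN·m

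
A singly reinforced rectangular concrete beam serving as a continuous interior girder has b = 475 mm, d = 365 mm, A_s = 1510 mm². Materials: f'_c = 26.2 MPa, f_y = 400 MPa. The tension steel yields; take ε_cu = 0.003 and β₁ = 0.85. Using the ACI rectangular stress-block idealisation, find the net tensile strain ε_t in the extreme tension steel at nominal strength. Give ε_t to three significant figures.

a = A_s f_y/(0.85 f'_c b) = 57.10 mm.
β₁ = 0.85, so c = a/β₁ = 57.10/0.85 = 67.18 mm.
From the linear strain diagram with ε_cu = 0.003: ε_t = 0.003 (d − c)/c = 0.003 × (365 − 67.18)/67.18 = 0.0133.
Since ε_t ≥ 0.005, the section is tension-controlled.

ε_t ≈ 0.0133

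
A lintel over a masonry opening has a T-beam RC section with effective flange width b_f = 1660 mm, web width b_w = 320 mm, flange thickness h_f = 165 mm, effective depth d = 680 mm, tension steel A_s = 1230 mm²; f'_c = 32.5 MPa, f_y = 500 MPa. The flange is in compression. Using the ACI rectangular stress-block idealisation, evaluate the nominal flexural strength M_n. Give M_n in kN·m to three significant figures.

M_n ≈ 414 kN·m

Tension: T = A_s f_y = 1230 × 500 = 615000 N.
Try a within the flange: a = T/(0.85 f'_c b_f) = 615000/(0.85 × 32.5 × 1660) = 13.41 mm.
Since a = 13.41 ≤ h_f = 165 mm, the stress block lies entirely in the flange; analyse as a rectangular beam of width b_f.
M_n = T(d − a/2) = 615000 × (680 − 6.705) = 414.08 × 10⁶ N·mm.
M_n = 414.08 kN·m.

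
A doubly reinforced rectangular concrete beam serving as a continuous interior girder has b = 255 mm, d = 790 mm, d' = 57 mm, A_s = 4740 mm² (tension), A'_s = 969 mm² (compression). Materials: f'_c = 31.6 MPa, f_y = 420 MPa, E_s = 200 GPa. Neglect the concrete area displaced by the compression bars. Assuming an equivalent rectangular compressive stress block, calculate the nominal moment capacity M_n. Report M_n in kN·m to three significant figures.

M_n ≈ 1370 kN·m

Assume both tension and compression steel yield.
Net tension couple steel: A_s − A'_s = 3771 mm².
a = (A_s − A'_s) f_y / (0.85 f'_c b) = 1583820/(0.85 × 31.6 × 255) = 231.24 mm.
c = a/β₁ = 231.24/0.824 = 280.63 mm; ε'_s = 0.003(c − d')/c = 0.0024 ≥ f_y/E_s = 0.0021, so compression steel does yield.
M_n = (A_s − A'_s) f_y (d − a/2) + A'_s f_y (d − d') = [1583820 × (790 − 115.62) + 406980 × (790 − 57)] × 10⁻⁶ = 1068.10 + 298.32 = 1366.42 kN·m.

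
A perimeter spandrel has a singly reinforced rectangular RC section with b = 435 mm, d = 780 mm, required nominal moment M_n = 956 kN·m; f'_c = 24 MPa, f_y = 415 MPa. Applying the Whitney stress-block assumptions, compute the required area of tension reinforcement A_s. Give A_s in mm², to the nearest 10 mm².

With M_n = 0.85 f'_c a b (d − a/2), solve the quadratic for a:
a = d − √(d² − 2M_n/(0.85 f'_c b)) = 780 − √(780² − 2 × 956×10⁶/(0.85 × 24 × 435)) = 153.15 mm.
A_s = 0.85 f'_c a b / f_y = 0.85 × 24 × 153.15 × 435 / 415 = 3274.8 mm².

A_s ≈ 3270 mm²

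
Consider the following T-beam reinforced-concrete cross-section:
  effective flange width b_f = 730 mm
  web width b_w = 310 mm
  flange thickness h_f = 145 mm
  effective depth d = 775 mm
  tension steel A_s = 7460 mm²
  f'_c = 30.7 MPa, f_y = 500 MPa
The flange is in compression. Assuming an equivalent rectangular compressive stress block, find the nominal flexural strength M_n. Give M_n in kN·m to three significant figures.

Tension: T = A_s f_y = 7460 × 500 = 3730000 N.
Try a within the flange: a = T/(0.85 f'_c b_f) = 3730000/(0.85 × 30.7 × 730) = 195.81 mm.
a = 195.81 > h_f = 145 mm: the block extends into the web. Split into flange-overhang and web parts.
C_f = 0.85 f'_c (b_f − b_w) h_f = 0.85 × 30.7 × (730 − 310) × 145 = 1589186 N.
Remaining web compression depth: a_w = (T − C_f)/(0.85 f'_c b_w) = (3730000 − 1589186)/(0.85 × 30.7 × 310) = 264.64 mm.
M_n = C_f(d − h_f/2) + (T − C_f)(d − a_w/2) = 1589186 × (775 − 72.5) + 2140814 × (775 − 132.32) = 1116.40 + 1375.86 = 2492.26 × 10⁶ N·mm.
M_n = 2492.26 kN·m.

M_n ≈ 2490 kN·m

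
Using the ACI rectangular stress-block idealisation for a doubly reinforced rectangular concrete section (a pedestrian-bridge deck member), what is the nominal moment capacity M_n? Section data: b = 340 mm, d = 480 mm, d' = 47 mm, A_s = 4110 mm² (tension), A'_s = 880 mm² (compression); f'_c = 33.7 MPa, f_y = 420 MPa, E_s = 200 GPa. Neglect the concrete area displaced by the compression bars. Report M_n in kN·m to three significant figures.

M_n ≈ 717 kN·m

Assume both tension and compression steel yield.
Net tension couple steel: A_s − A'_s = 3230 mm².
a = (A_s − A'_s) f_y / (0.85 f'_c b) = 1356600/(0.85 × 33.7 × 340) = 139.29 mm.
c = a/β₁ = 139.29/0.809 = 172.18 mm; ε'_s = 0.003(c − d')/c = 0.0022 ≥ f_y/E_s = 0.0021, so compression steel does yield.
M_n = (A_s − A'_s) f_y (d − a/2) + A'_s f_y (d − d') = [1356600 × (480 − 69.645) + 369600 × (480 − 47)] × 10⁻⁶ = 556.69 + 160.04 = 716.73 kN·m.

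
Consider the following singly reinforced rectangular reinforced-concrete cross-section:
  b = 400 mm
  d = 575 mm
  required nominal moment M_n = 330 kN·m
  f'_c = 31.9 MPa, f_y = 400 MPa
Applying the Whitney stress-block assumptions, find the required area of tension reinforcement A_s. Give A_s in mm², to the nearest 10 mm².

A_s ≈ 1510 mm²

With M_n = 0.85 f'_c a b (d − a/2), solve the quadratic for a:
a = d − √(d² − 2M_n/(0.85 f'_c b)) = 575 − √(575² − 2 × 330×10⁶/(0.85 × 31.9 × 400)) = 55.60 mm.
A_s = 0.85 f'_c a b / f_y = 0.85 × 31.9 × 55.60 × 400 / 400 = 1507.6 mm².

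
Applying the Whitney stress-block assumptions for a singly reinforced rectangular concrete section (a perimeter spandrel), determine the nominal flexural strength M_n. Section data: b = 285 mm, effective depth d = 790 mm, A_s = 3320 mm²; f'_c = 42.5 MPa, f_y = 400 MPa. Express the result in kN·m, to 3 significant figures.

M_n ≈ 963 kN·m

T = A_s f_y = 3320 × 400 = 1328000 N = 1328 kN.
From C = T: a = T/(0.85 f'_c b) = 1328000/(0.85 × 42.5 × 285) = 128.99 mm.
M_n = T(d − a/2) = 1328 kN × (790 − 64.495) mm = 963.47 kN·m.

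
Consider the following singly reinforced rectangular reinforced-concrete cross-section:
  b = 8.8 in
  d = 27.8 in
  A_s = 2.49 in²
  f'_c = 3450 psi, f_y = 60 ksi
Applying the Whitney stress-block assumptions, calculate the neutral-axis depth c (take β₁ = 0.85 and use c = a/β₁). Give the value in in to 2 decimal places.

c ≈ 6.81 in

T = A_s f_y = 2.49 × 60 = 149.4 kips.
a = T/(0.85 f'_c b) = 149.4/(0.85 × 3.45 × 8.8) = 5.7894 in.
With β₁ = 0.85, c = a/β₁ = 5.7894/0.85 = 6.81 in.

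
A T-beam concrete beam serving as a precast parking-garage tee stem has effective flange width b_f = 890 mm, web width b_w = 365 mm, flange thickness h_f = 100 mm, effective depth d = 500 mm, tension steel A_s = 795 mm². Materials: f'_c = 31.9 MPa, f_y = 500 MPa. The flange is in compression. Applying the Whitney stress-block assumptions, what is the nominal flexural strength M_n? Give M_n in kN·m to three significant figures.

Tension: T = A_s f_y = 795 × 500 = 397500 N.
Try a within the flange: a = T/(0.85 f'_c b_f) = 397500/(0.85 × 31.9 × 890) = 16.47 mm.
Since a = 16.47 ≤ h_f = 100 mm, the stress block lies entirely in the flange; analyse as a rectangular beam of width b_f.
M_n = T(d − a/2) = 397500 × (500 − 8.235) = 195.48 × 10⁶ N·mm.
M_n = 195.48 kN·m.

M_n ≈ 195 kN·m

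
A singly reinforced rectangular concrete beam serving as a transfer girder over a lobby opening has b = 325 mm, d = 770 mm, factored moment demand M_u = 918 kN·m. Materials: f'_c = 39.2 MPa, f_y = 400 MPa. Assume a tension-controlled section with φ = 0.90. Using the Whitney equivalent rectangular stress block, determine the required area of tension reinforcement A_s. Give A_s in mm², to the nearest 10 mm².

M_n = M_u/φ = 918/0.90 = 1020 kN·m.
With M_n = 0.85 f'_c a b (d − a/2), solve the quadratic for a:
a = d − √(d² − 2M_n/(0.85 f'_c b)) = 770 − √(770² − 2 × 1020×10⁶/(0.85 × 39.2 × 325)) = 133.98 mm.
A_s = 0.85 f'_c a b / f_y = 0.85 × 39.2 × 133.98 × 325 / 400 = 3627.2 mm².

A_s ≈ 3630 mm²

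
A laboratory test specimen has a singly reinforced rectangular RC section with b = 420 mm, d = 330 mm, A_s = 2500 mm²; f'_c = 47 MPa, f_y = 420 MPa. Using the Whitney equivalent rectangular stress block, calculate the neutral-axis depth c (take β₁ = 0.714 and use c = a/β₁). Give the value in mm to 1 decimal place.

c ≈ 87.6 mm

T = A_s f_y = 2500 × 420 = 1050000 N = 1050 kN.
Setting C = 0.85 f'_c a b equal to T: a = 1050000/(0.85 × 47 × 420) = 62.578 mm.
With β₁ = 0.714, c = a/β₁ = 62.578/0.714 = 87.6 mm.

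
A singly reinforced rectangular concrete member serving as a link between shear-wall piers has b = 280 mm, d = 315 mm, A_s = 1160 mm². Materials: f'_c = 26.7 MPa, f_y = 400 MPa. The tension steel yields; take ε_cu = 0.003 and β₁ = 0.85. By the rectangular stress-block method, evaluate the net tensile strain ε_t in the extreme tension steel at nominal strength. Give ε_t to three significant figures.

a = A_s f_y/(0.85 f'_c b) = 73.02 mm.
β₁ = 0.85, so c = a/β₁ = 73.02/0.85 = 85.91 mm.
From the linear strain diagram with ε_cu = 0.003: ε_t = 0.003 (d − c)/c = 0.003 × (315 − 85.91)/85.91 = 0.00800.
Since ε_t ≥ 0.005, the section is tension-controlled.

ε_t ≈ 0.00800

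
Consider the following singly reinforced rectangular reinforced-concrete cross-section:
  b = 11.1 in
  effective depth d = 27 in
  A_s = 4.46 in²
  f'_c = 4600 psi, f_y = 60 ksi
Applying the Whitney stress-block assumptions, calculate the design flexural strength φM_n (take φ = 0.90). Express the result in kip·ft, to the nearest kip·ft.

φM_n ≈ 480 kip·ft

T = A_s f_y = 4.46 × 60 = 267.6 kips.
a = T/(0.85 f'_c b) = 267.6/(0.85 × 4.6 × 11.1) = 6.166 in.
M_n = T(d − a/2) = 267.6 × (27 − 3.083) = 6400.2 kip·in = 6400.2/12 = 533.35 kip·ft.
φM_n = 0.90 × 533.35 = 480.02 kip·ft.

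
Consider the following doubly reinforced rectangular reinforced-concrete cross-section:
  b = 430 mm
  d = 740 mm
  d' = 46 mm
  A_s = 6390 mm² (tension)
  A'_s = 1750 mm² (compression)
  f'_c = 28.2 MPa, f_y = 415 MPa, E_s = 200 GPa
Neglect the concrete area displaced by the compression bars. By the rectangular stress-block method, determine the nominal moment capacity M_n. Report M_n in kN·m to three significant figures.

Assume both tension and compression steel yield.
Net tension couple steel: A_s − A'_s = 4640 mm².
a = (A_s − A'_s) f_y / (0.85 f'_c b) = 1925600/(0.85 × 28.2 × 430) = 186.82 mm.
c = a/β₁ = 186.82/0.849 = 220.05 mm; ε'_s = 0.003(c − d')/c = 0.0024 ≥ f_y/E_s = 0.0021, so compression steel does yield.
M_n = (A_s − A'_s) f_y (d − a/2) + A'_s f_y (d − d') = [1925600 × (740 − 93.41) + 726250 × (740 − 46)] × 10⁻⁶ = 1245.07 + 504.02 = 1749.09 kN·m.

M_n ≈ 1750 kN·m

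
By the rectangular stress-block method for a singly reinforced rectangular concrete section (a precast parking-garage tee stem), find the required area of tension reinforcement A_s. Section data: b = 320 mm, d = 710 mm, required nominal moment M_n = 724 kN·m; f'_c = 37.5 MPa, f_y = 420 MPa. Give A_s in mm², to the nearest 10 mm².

A_s ≈ 2630 mm²

With M_n = 0.85 f'_c a b (d − a/2), solve the quadratic for a:
a = d − √(d² − 2M_n/(0.85 f'_c b)) = 710 − √(710² − 2 × 724×10⁶/(0.85 × 37.5 × 320)) = 108.22 mm.
A_s = 0.85 f'_c a b / f_y = 0.85 × 37.5 × 108.22 × 320 / 420 = 2628.2 mm².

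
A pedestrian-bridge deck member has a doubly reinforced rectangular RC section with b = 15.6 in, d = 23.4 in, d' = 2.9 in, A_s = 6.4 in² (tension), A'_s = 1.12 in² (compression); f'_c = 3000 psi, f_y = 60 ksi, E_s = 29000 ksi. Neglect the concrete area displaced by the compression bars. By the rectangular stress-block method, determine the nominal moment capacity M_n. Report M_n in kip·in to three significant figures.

M_n ≈ 7530 kip·in

Assume both steels yield.
a = (A_s − A'_s) f_y/(0.85 f'_c b) = (6.4 − 1.12) × 60/(0.85 × 3 × 15.6) = 7.964 in.
c = a/β₁ = 7.964/0.85 = 9.369 in; ε'_s = 0.003(c − d')/c = 0.0021 ≥ ε_y = 0.0021, so the compression steel yields.
M_n = (A_s − A'_s) f_y (d − a/2) + A'_s f_y (d − d') = 316.8 × (23.4 − 3.982) + 67.2 × (23.4 − 2.9) = 6151.6 + 1377.6 = 7529.2 kip·in.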